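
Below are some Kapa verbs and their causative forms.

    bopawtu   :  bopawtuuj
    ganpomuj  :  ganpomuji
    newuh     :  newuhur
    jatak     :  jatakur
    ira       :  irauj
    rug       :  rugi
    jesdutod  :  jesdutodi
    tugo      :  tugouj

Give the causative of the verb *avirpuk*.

Looking at the final sound of each stem: -ur when the stem ends in a voiceless consonant (*newuh*, *jatak*); -i when the stem ends in a voiced consonant (*ganpomuj*, *rug*, *jesdutod*); -uj when the stem ends in a vowel (*bopawtu*, *ira*, *tugo*).
The final sound of *avirpuk* is /k/, which is a voiceless consonant, so the suffix is -ur, giving *avirpukur*.

avirpukur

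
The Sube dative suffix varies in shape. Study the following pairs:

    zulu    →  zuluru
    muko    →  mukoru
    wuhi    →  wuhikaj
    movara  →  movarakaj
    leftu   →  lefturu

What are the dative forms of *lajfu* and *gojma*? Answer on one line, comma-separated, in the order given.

Looking at the last vowel of each stem: -ru when the last vowel of the stem is a rounded vowel (*zulu*, *muko*, *leftu*); -kaj when the last vowel of the stem is an unrounded vowel (*wuhi*, *movara*).
The last vowel of *lajfu* is /u/, which is a rounded vowel, so the suffix is -ru, giving *lajfuru*.
*gojma*: last vowel = /a/, an unrounded vowel → -kaj → *gojmakaj*.

lajfuru, gojmakaj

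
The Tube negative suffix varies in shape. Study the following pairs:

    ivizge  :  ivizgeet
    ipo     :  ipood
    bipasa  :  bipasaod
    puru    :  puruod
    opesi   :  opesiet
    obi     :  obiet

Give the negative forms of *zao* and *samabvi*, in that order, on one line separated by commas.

zaood, samabviet

The pattern is front/back vowel harmony: -et when the last vowel of the stem is a front vowel (*ivizge*, *opesi*, *obi*); -od when the last vowel of the stem is a back vowel (*ipo*, *bipasa*, *puru*).
Since the last vowel of *zao* is /o/ (a back vowel), it takes -od, giving *zaood*.
The last vowel of *samabvi* is /i/, which is a front vowel, so the suffix is -et, giving *samabviet*.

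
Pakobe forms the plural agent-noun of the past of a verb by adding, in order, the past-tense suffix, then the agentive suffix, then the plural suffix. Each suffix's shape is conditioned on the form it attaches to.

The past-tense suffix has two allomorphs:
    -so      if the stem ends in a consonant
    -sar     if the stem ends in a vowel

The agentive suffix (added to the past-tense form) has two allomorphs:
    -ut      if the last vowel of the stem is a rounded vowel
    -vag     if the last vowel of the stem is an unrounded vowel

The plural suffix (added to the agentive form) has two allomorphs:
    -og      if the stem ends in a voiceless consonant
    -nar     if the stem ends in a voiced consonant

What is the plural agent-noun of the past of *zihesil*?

*zihesil*: final sound = /l/, a consonant → -so → *zihesilso*.
The past-tense form *zihesilso*: last vowel = /o/, a rounded vowel → -ut → *zihesilsout*.
Since the final consonant of the agentive form *zihesilsout* is /t/ (voiceless), it takes -og, giving *zihesilsoutog*.

zihesilsoutog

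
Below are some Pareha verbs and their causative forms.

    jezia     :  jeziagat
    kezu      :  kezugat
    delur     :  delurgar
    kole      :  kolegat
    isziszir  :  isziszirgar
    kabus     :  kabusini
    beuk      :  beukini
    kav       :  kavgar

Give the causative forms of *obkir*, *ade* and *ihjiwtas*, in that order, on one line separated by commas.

obkirgar, adegat, ihjiwtasini

Looking at the final sound of each stem: -ini when the stem ends in a voiceless consonant (*kabus*, *beuk*); -gar when the stem ends in a voiced consonant (*delur*, *isziszir*, *kav*); -gat when the stem ends in a vowel (*jezia*, *kezu*, *kole*).
*obkir*: final sound = /r/, a voiced consonant → -gar → *obkirgar*.
The final sound of *ade* is /e/, which is a vowel, so the suffix is -gat, giving *adegat*.
*ihjiwtas*: final sound = /s/, a voiceless consonant → -ini → *ihjiwtasini*.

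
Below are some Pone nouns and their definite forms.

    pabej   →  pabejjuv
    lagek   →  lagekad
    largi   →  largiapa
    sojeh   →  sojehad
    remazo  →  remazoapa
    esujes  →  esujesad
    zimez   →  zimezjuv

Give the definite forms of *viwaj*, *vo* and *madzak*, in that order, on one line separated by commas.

viwajjuv, voapa, madzakad

The pattern is voicing of the final sound: -ad when the stem ends in a voiceless consonant (*lagek*, *sojeh*, *esujes*); -juv when the stem ends in a voiced consonant (*pabej*, *zimez*); -apa when the stem ends in a vowel (*largi*, *remazo*).
Since the final sound of *viwaj* is /j/ (a voiced consonant), it takes -juv, giving *viwajjuv*.
*vo* — final sound /o/ (a vowel) → -apa → *voapa*.
*madzak*: final sound = /k/, a voiceless consonant → -ad → *madzakad*.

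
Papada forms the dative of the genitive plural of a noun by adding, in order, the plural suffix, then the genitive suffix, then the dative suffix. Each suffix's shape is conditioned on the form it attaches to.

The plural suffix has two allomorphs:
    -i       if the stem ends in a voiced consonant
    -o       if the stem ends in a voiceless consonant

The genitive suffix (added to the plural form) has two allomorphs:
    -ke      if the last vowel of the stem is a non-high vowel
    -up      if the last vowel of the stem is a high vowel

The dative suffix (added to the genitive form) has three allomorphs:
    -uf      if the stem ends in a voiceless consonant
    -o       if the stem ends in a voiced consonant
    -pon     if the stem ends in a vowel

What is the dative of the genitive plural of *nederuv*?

*nederuv* — final consonant /v/ (voiced) → -i → *nederuvi*.
The plural form *nederuvi* — last vowel /i/ (a high vowel) → -up → *nederuviup*.
Since the final sound of the genitive form *nederuviup* is /p/ (a voiceless consonant), it takes -uf, giving *nederuviupuf*.

nederuviupuf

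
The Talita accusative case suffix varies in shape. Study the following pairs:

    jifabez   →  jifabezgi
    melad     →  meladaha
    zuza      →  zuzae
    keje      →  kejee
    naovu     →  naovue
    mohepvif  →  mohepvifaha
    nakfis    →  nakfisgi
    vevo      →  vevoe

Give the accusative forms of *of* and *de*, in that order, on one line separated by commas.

The pattern is sibilance of the final sound: -gi when the stem ends in a sibilant (*jifabez*, *nakfis*); -aha when the stem ends in a non-sibilant consonant (*melad*, *mohepvif*); -e when the stem ends in a vowel (*zuza*, *keje*, *naovu*, *vevo*).
Since the final sound of *of* is /f/ (a non-sibilant consonant), it takes -aha, giving *ofaha*.
The final sound of *de* is /e/, which is a vowel, so the suffix is -e, giving *dee*.

ofaha, dee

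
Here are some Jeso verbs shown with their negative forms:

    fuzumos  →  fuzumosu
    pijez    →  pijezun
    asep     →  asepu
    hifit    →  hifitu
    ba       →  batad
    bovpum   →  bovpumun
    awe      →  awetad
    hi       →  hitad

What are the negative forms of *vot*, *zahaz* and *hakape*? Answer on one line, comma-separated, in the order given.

votu, zahazun, hakapetad

The suffix is conditioned by the final sound: -u when the stem ends in a voiceless consonant (*fuzumos*, *asep*, *hifit*); -un when the stem ends in a voiced consonant (*pijez*, *bovpum*); -tad when the stem ends in a vowel (*ba*, *awe*, *hi*).
*vot* — final sound /t/ (a voiceless consonant) → -u → *votu*.
*zahaz* — final sound /z/ (a voiced consonant) → -un → *zahazun*.
The final sound of *hakape* is /e/, which is a vowel, so the suffix is -tad, giving *hakapetad*.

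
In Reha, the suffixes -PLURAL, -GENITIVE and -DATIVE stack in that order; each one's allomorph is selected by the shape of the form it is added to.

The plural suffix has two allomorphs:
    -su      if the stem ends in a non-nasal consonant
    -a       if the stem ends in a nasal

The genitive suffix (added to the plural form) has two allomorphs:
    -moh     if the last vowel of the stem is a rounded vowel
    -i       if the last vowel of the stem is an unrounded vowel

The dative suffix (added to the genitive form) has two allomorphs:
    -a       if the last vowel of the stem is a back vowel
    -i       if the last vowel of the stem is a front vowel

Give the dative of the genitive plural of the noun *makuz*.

*makuz* — final consonant /z/ (non-nasal) → -su → *makuzsu*.
The last vowel of the plural form *makuzsu* is /u/, which is a rounded vowel, so the genitive suffix is -moh, giving *makuzsumoh*.
The genitive form *makuzsumoh*: last vowel = /o/, a back vowel → -a → *makuzsumoha*.

makuzsumoha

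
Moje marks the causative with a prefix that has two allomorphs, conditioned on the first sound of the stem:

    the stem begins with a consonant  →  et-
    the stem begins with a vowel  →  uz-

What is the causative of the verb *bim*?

etbim

*bim*: first sound = /b/, a consonant → et- → *etbim*.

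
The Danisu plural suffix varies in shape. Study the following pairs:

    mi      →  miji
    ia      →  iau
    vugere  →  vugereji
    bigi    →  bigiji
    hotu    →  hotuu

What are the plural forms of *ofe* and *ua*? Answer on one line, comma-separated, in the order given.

The pattern is front/back vowel harmony: -ji when the last vowel of the stem is a front vowel (*mi*, *vugere*, *bigi*); -u when the last vowel of the stem is a back vowel (*ia*, *hotu*).
*ofe*: last vowel = /e/, a front vowel → -ji → *ofeji*.
*ua*: last vowel = /a/, a back vowel → -u → *uau*.

ofeji, uau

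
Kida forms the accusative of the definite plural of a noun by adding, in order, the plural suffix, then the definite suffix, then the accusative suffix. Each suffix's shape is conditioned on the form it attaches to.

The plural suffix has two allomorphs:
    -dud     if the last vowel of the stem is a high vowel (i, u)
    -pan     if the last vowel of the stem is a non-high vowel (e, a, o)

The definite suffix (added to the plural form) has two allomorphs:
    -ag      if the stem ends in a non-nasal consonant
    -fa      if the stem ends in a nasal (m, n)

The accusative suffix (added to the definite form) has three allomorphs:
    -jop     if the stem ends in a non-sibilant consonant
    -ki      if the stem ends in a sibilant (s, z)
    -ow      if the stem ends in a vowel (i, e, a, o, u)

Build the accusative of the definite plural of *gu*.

gududagjop

*gu*: last vowel = /u/, a high vowel → -dud → *gudud*.
Since the final consonant of the plural form *gudud* is /d/ (non-nasal), it takes -ag, giving *gududag*.
The definite form *gududag* — final sound /g/ (a non-sibilant consonant) → -jop → *gududagjop*.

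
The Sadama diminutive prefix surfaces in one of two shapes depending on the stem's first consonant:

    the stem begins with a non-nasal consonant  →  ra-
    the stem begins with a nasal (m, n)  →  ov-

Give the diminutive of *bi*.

Since the first consonant of *bi* is /b/ (non-nasal), it takes ra-, giving *rabi*.

rabi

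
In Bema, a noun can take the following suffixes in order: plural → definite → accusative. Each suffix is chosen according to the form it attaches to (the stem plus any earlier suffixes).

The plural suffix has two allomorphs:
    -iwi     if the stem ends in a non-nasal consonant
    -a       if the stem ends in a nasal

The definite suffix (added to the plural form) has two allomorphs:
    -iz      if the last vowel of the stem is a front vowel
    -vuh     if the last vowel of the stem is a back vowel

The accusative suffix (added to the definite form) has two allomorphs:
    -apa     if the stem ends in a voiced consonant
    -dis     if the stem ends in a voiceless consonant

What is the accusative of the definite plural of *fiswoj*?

*fiswoj* — final consonant /j/ (non-nasal) → -iwi → *fiswojiwi*.
Since the last vowel of the plural form *fiswojiwi* is /i/ (a front vowel), it takes -iz, giving *fiswojiwiiz*.
The final consonant of the definite form *fiswojiwiiz* is /z/, which is voiced, so the accusative suffix is -apa, giving *fiswojiwiizapa*.

fiswojiwiizapa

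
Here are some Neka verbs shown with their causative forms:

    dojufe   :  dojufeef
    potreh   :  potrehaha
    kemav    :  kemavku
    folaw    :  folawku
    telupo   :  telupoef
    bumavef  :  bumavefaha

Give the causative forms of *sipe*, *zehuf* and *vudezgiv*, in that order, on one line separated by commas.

sipeef, zehufaha, vudezgivku

Looking at the final sound of each stem: -aha when the stem ends in a voiceless consonant (*potreh*, *bumavef*); -ku when the stem ends in a voiced consonant (*kemav*, *folaw*); -ef when the stem ends in a vowel (*dojufe*, *telupo*).
Since the final sound of *sipe* is /e/ (a vowel), it takes -ef, giving *sipeef*.
The final sound of *zehuf* is /f/, which is a voiceless consonant, so the suffix is -aha, giving *zehufaha*.
Since the final sound of *vudezgiv* is /v/ (a voiced consonant), it takes -ku, giving *vudezgivku*.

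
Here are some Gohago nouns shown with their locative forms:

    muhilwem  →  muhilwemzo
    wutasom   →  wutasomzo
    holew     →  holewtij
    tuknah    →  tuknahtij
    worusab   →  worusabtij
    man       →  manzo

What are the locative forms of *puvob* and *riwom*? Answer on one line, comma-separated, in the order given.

Looking at the final consonant of each stem: -zo when the stem ends in a nasal (*muhilwem*, *wutasom*, *man*); -tij when the stem ends in a non-nasal consonant (*holew*, *tuknah*, *worusab*).
*puvob* — final consonant /b/ (non-nasal) → -tij → *puvobtij*.
*riwom* — final consonant /m/ (a nasal) → -zo → *riwomzo*.

puvobtij, riwomzo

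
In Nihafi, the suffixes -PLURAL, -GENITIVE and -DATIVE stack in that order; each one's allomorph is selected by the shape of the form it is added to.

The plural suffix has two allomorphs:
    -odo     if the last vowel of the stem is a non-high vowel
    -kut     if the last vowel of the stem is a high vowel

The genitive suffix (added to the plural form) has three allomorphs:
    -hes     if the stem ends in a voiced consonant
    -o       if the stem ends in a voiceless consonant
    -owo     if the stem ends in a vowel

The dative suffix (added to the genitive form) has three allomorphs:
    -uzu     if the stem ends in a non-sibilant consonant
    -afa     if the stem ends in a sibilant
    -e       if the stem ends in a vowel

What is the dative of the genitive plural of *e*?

The last vowel of *e* is /e/, which is a non-high vowel, so the plural suffix is -odo, giving *eodo*.
The plural form *eodo*: final sound = /o/, a vowel → -owo → *eodoowo*.
The genitive form *eodoowo* — final sound /o/ (a vowel) → -e → *eodoowoe*.

eodoowoe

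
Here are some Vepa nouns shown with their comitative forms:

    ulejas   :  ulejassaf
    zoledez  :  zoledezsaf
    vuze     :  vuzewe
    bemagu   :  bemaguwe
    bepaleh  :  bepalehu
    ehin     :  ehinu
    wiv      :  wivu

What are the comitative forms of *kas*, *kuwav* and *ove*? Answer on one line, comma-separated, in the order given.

kassaf, kuwavu, ovewe

Looking at the final sound of each stem: -saf when the stem ends in a sibilant (*ulejas*, *zoledez*); -u when the stem ends in a non-sibilant consonant (*bepaleh*, *ehin*, *wiv*); -we when the stem ends in a vowel (*vuze*, *bemagu*).
Since the final sound of *kas* is /s/ (a sibilant), it takes -saf, giving *kassaf*.
*kuwav*: final sound = /v/, a non-sibilant consonant → -u → *kuwavu*.
Since the final sound of *ove* is /e/ (a vowel), it takes -we, giving *ovewe*.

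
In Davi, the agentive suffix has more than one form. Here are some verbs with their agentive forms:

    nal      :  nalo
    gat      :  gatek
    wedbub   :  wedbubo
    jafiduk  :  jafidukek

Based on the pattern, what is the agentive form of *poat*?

poatek

The suffix is conditioned by the final consonant: -ek when the stem ends in a voiceless consonant (*gat*, *jafiduk*); -o when the stem ends in a voiced consonant (*nal*, *wedbub*).
*poat* — final consonant /t/ (voiceless) → -ek → *poatek*.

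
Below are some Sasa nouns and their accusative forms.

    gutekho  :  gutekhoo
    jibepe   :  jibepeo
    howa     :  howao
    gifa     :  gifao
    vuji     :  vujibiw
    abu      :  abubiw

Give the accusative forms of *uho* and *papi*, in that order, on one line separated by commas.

The suffix is conditioned by the last vowel: -biw when the last vowel of the stem is a high vowel (*vuji*, *abu*); -o when the last vowel of the stem is a non-high vowel (*gutekho*, *jibepe*, *howa*, *gifa*).
The last vowel of *uho* is /o/, which is a non-high vowel, so the suffix is -o, giving *uhoo*.
Since the last vowel of *papi* is /i/ (a high vowel), it takes -biw, giving *papibiw*.

uhoo, papibiw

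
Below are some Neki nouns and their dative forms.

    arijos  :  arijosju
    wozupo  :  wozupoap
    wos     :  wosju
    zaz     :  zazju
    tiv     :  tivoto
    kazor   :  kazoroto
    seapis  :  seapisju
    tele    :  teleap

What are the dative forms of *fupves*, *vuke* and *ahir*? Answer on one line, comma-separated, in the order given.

fupvesju, vukeap, ahiroto

The pattern is sibilance of the final sound: -ju when the stem ends in a sibilant (*arijos*, *wos*, *zaz*, *seapis*); -oto when the stem ends in a non-sibilant consonant (*tiv*, *kazor*); -ap when the stem ends in a vowel (*wozupo*, *tele*).
Since the final sound of *fupves* is /s/ (a sibilant), it takes -ju, giving *fupvesju*.
*vuke*: final sound = /e/, a vowel → -ap → *vukeap*.
Since the final sound of *ahir* is /r/ (a non-sibilant consonant), it takes -oto, giving *ahiroto*.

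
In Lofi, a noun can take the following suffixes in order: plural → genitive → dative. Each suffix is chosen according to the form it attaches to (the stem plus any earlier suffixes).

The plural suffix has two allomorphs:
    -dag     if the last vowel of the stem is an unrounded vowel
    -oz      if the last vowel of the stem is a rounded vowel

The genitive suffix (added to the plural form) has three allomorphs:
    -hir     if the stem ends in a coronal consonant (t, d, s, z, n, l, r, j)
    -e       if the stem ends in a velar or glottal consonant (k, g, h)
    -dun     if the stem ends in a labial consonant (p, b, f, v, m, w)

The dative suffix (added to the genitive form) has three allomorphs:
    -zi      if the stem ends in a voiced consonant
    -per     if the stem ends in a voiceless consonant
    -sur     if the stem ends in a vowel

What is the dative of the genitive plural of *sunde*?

The last vowel of *sunde* is /e/, which is an unrounded vowel, so the plural suffix is -dag, giving *sundedag*.
Since the final consonant of the plural form *sundedag* is /g/ (velar/glottal), it takes -e, giving *sundedage*.
The final sound of the genitive form *sundedage* is /e/, which is a vowel, so the dative suffix is -sur, giving *sundedagesur*.

sundedagesur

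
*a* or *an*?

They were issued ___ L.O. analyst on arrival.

The indefinite article is chosen by the initial *sound* of the following word, not its spelling.
The initialism *L.O.* is read letter by letter; the first letter, L, is pronounced /ɛl/, which begins with a vowel sound.
So the article is *an*: They were issued an L.O. analyst on arrival.

an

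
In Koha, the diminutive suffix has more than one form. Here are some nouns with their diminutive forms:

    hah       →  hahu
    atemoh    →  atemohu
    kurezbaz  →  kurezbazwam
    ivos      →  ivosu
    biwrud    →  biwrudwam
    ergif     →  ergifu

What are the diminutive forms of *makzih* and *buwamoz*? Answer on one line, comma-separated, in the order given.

makzihu, buwamozwam

Looking at the final consonant of each stem: -u when the stem ends in a voiceless consonant (*hah*, *atemoh*, *ivos*, *ergif*); -wam when the stem ends in a voiced consonant (*kurezbaz*, *biwrud*).
The final consonant of *makzih* is /h/, which is voiceless, so the suffix is -u, giving *makzihu*.
*buwamoz*: final consonant = /z/, voiced → -wam → *buwamozwam*.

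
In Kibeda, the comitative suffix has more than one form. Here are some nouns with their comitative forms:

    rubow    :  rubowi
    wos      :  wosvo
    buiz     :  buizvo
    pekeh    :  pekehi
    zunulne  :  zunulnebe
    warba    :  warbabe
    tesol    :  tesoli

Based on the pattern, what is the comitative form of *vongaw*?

The pattern is sibilance of the final sound: -vo when the stem ends in a sibilant (*wos*, *buiz*); -i when the stem ends in a non-sibilant consonant (*rubow*, *pekeh*, *tesol*); -be when the stem ends in a vowel (*zunulne*, *warba*).
*vongaw* — final sound /w/ (a non-sibilant consonant) → -i → *vongawi*.

vongawi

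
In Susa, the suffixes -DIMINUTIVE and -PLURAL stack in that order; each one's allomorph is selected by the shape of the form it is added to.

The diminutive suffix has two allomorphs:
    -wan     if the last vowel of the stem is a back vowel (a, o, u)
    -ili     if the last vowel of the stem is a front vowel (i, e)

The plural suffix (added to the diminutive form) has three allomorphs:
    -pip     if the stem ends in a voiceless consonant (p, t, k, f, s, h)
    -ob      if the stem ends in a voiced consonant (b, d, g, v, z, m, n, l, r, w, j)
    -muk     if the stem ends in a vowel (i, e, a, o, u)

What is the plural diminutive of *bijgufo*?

*bijgufo* — last vowel /o/ (a back vowel) → -wan → *bijgufowan*.
The diminutive form *bijgufowan*: final sound = /n/, a voiced consonant → -ob → *bijgufowanob*.

bijgufowanob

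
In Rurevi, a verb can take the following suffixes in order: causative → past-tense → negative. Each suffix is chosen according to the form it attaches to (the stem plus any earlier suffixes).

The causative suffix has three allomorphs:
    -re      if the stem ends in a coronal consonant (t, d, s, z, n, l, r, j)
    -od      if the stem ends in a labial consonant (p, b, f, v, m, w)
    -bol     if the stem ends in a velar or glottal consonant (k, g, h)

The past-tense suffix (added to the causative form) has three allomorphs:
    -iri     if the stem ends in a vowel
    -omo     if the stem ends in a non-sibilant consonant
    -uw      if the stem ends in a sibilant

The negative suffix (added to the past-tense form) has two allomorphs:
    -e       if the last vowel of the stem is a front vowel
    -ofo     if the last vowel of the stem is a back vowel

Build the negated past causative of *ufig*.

ufigbolomoofo

*ufig* — final consonant /g/ (velar/glottal) → -bol → *ufigbol*.
The final sound of the causative form *ufigbol* is /l/, which is a non-sibilant consonant, so the past-tense suffix is -omo, giving *ufigbolomo*.
Since the last vowel of the past-tense form *ufigbolomo* is /o/ (a back vowel), it takes -ofo, giving *ufigbolomoofo*.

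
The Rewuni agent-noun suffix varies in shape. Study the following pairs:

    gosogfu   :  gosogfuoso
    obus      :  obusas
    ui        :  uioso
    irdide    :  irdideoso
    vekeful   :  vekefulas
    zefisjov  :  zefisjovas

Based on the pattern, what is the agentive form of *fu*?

The suffix is conditioned by the final sound: -as when the stem ends in a consonant (*obus*, *vekeful*, *zefisjov*); -oso when the stem ends in a vowel (*gosogfu*, *ui*, *irdide*).
*fu* — final sound /u/ (a vowel) → -oso → *fuoso*.

fuoso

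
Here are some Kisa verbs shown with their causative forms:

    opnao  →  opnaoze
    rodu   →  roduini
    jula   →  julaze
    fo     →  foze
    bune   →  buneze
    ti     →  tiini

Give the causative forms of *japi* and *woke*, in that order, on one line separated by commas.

japiini, wokeze

The suffix is conditioned by the last vowel: -ini when the last vowel of the stem is a high vowel (*rodu*, *ti*); -ze when the last vowel of the stem is a non-high vowel (*opnao*, *jula*, *fo*, *bune*).
*japi*: last vowel = /i/, a high vowel → -ini → *japiini*.
Since the last vowel of *woke* is /e/ (a non-high vowel), it takes -ze, giving *wokeze*.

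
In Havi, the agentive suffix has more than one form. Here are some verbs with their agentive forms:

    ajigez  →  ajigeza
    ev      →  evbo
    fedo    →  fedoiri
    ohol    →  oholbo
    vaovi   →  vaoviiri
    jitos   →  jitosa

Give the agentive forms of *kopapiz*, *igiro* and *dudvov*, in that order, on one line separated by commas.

kopapiza, igiroiri, dudvovbo

The suffix is conditioned by the final sound: -a when the stem ends in a sibilant (*ajigez*, *jitos*); -bo when the stem ends in a non-sibilant consonant (*ev*, *ohol*); -iri when the stem ends in a vowel (*fedo*, *vaovi*).
*kopapiz* — final sound /z/ (a sibilant) → -a → *kopapiza*.
The final sound of *igiro* is /o/, which is a vowel, so the suffix is -iri, giving *igiroiri*.
Since the final sound of *dudvov* is /v/ (a non-sibilant consonant), it takes -bo, giving *dudvovbo*.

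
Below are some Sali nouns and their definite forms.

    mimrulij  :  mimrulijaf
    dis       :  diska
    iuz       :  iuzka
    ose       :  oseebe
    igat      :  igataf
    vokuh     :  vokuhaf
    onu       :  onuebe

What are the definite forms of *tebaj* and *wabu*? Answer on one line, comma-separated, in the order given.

The alternation tracks the final sound of the stem — -ka when the stem ends in a sibilant (*dis*, *iuz*); -af when the stem ends in a non-sibilant consonant (*mimrulij*, *igat*, *vokuh*); -ebe when the stem ends in a vowel (*ose*, *onu*).
The final sound of *tebaj* is /j/, which is a non-sibilant consonant, so the suffix is -af, giving *tebajaf*.
*wabu* — final sound /u/ (a vowel) → -ebe → *wabuebe*.

tebajaf, wabuebe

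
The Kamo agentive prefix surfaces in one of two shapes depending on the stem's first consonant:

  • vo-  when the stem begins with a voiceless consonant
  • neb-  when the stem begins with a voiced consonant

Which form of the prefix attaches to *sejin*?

vo-

*sejin* — first consonant /s/ (voiceless) → vo-.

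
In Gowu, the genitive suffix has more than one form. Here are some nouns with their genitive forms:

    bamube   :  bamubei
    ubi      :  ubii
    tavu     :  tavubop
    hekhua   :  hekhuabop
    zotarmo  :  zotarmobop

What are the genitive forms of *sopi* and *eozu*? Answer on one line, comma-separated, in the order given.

sopii, eozubop

Looking at the last vowel of each stem: -i when the last vowel of the stem is a front vowel (*bamube*, *ubi*); -bop when the last vowel of the stem is a back vowel (*tavu*, *hekhua*, *zotarmo*).
*sopi* — last vowel /i/ (a front vowel) → -i → *sopii*.
The last vowel of *eozu* is /u/, which is a back vowel, so the suffix is -bop, giving *eozubop*.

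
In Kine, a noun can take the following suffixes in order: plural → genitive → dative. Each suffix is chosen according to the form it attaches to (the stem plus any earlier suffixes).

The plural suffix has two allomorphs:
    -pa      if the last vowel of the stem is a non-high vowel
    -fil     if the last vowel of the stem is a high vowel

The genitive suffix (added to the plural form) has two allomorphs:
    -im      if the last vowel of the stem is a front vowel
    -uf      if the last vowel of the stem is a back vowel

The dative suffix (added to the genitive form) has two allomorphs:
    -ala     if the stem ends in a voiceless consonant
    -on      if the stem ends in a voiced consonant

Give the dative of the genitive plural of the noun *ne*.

Since the last vowel of *ne* is /e/ (a non-high vowel), it takes -pa, giving *nepa*.
The plural form *nepa* — last vowel /a/ (a back vowel) → -uf → *nepauf*.
Since the final consonant of the genitive form *nepauf* is /f/ (voiceless), it takes -ala, giving *nepaufala*.

nepaufala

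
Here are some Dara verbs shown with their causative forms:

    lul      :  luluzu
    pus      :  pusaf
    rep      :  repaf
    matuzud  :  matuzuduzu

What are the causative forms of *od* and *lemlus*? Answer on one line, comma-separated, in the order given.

Looking at the final consonant of each stem: -af when the stem ends in a voiceless consonant (*pus*, *rep*); -uzu when the stem ends in a voiced consonant (*lul*, *matuzud*).
*od*: final consonant = /d/, voiced → -uzu → *oduzu*.
*lemlus* — final consonant /s/ (voiceless) → -af → *lemlusaf*.

oduzu, lemlusaf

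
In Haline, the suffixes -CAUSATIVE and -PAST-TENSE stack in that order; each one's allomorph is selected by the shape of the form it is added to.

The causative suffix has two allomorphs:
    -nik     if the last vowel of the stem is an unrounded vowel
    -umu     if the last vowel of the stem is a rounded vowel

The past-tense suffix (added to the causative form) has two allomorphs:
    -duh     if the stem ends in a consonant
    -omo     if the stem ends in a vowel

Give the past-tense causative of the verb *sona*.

*sona* — last vowel /a/ (an unrounded vowel) → -nik → *sonanik*.
The final sound of the causative form *sonanik* is /k/, which is a consonant, so the past-tense suffix is -duh, giving *sonanikduh*.

sonanikduh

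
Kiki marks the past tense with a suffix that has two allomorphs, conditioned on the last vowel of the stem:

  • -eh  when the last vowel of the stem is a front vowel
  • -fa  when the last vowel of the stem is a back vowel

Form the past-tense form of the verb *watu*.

watufa

The last vowel of *watu* is /u/, which is a back vowel, so the suffix is -fa, giving *watufa*.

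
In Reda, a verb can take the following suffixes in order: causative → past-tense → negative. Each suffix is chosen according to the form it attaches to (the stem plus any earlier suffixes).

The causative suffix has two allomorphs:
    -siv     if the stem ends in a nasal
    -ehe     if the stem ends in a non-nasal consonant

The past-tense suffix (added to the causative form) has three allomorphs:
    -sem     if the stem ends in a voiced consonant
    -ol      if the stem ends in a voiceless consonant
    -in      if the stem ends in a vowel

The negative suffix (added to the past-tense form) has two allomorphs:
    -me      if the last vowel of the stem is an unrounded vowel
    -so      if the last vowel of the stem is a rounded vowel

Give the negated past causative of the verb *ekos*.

ekoseheinme

*ekos*: final consonant = /s/, non-nasal → -ehe → *ekosehe*.
The causative form *ekosehe* — final sound /e/ (a vowel) → -in → *ekosehein*.
Since the last vowel of the past-tense form *ekosehein* is /i/ (an unrounded vowel), it takes -me, giving *ekoseheinme*.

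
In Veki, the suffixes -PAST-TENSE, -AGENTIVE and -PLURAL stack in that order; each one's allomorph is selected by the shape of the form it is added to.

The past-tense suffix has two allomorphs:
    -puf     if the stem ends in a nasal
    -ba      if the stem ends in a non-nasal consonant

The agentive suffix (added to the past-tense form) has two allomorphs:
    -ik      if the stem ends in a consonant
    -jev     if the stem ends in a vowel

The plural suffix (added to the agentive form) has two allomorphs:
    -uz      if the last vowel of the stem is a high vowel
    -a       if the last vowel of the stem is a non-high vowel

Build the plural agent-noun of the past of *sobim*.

*sobim*: final consonant = /m/, a nasal → -puf → *sobimpuf*.
The final sound of the past-tense form *sobimpuf* is /f/, which is a consonant, so the agentive suffix is -ik, giving *sobimpufik*.
The last vowel of the agentive form *sobimpufik* is /i/, which is a high vowel, so the plural suffix is -uz, giving *sobimpufikuz*.

sobimpufikuz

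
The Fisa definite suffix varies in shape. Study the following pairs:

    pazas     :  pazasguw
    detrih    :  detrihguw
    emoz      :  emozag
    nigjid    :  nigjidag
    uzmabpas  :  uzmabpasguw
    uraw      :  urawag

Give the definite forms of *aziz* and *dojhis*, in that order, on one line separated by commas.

Looking at the final consonant of each stem: -guw when the stem ends in a voiceless consonant (*pazas*, *detrih*, *uzmabpas*); -ag when the stem ends in a voiced consonant (*emoz*, *nigjid*, *uraw*).
*aziz* — final consonant /z/ (voiced) → -ag → *azizag*.
The final consonant of *dojhis* is /s/, which is voiceless, so the suffix is -guw, giving *dojhisguw*.

azizag, dojhisguw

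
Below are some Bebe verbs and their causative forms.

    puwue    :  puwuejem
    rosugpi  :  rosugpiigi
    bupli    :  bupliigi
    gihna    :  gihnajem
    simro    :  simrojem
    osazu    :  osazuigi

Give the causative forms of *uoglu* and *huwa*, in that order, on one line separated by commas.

The suffix is conditioned by the last vowel: -igi when the last vowel of the stem is a high vowel (*rosugpi*, *bupli*, *osazu*); -jem when the last vowel of the stem is a non-high vowel (*puwue*, *gihna*, *simro*).
*uoglu* — last vowel /u/ (a high vowel) → -igi → *uogluigi*.
Since the last vowel of *huwa* is /a/ (a non-high vowel), it takes -jem, giving *huwajem*.

uogluigi, huwajem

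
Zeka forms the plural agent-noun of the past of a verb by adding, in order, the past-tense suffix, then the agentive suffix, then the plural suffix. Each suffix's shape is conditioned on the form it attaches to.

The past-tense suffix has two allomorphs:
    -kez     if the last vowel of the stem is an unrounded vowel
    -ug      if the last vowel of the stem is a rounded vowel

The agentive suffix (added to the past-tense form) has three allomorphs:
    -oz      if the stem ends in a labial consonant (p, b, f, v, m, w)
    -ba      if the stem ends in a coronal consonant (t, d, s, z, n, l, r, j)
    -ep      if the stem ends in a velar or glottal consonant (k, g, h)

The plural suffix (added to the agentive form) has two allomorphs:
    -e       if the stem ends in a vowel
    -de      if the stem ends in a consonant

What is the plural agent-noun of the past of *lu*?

luugepde

Since the last vowel of *lu* is /u/ (a rounded vowel), it takes -ug, giving *luug*.
The past-tense form *luug* — final consonant /g/ (velar/glottal) → -ep → *luugep*.
The final sound of the agentive form *luugep* is /p/, which is a consonant, so the plural suffix is -de, giving *luugepde*.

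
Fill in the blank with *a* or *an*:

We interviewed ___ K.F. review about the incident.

a

The indefinite article is chosen by the initial *sound* of the following word, not its spelling.
The initialism *K.F.* is read letter by letter; the first letter, K, is pronounced /keɪ/, which begins with a consonant sound.
So the article is *a*: We interviewed a K.F. review about the incident.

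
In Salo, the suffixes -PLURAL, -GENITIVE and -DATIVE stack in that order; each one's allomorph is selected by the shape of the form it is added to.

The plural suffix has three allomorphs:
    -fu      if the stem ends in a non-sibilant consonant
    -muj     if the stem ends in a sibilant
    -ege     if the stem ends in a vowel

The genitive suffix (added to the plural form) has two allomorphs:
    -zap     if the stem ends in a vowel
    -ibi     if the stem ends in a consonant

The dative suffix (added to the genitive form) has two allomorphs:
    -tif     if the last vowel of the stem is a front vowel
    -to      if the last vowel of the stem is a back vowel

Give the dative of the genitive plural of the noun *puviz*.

The final sound of *puviz* is /z/, which is a sibilant, so the plural suffix is -muj, giving *puvizmuj*.
The plural form *puvizmuj* — final sound /j/ (a consonant) → -ibi → *puvizmujibi*.
Since the last vowel of the genitive form *puvizmujibi* is /i/ (a front vowel), it takes -tif, giving *puvizmujibitif*.

puvizmujibitif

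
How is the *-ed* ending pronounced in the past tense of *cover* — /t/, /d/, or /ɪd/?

The stem *cover* ends in a voiced sound other than /d/.
The -ed suffix is realized as /ɪd/ after /t, d/; as /t/ after other voiceless consonants; and as /d/ after other voiced sounds.
So -ed on *cover* is pronounced /d/.

/d/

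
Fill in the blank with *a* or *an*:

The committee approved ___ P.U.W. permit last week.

a

The indefinite article is chosen by the initial *sound* of the following word, not its spelling.
The initialism *P.U.W.* is read letter by letter; the first letter, P, is pronounced /piː/, which begins with a consonant sound.
So the article is *a*: The committee approved a P.U.W. permit last week.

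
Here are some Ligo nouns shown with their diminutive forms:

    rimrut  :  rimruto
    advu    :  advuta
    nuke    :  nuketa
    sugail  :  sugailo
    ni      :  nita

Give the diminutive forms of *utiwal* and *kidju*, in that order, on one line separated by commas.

The pattern is consonant vs. vowel: -o when the stem ends in a consonant (*rimrut*, *sugail*); -ta when the stem ends in a vowel (*advu*, *nuke*, *ni*).
*utiwal*: final sound = /l/, a consonant → -o → *utiwalo*.
The final sound of *kidju* is /u/, which is a vowel, so the suffix is -ta, giving *kidjuta*.

utiwalo, kidjuta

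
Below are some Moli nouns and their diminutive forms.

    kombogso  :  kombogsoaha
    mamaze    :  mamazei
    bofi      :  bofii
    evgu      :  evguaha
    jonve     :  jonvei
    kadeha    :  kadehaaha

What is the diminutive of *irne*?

irnei

The pattern is front/back vowel harmony: -i when the last vowel of the stem is a front vowel (*mamaze*, *bofi*, *jonve*); -aha when the last vowel of the stem is a back vowel (*kombogso*, *evgu*, *kadeha*).
Since the last vowel of *irne* is /e/ (a front vowel), it takes -i, giving *irnei*.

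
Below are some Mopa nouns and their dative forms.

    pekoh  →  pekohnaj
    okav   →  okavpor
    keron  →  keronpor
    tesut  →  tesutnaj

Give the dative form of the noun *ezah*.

ezahnaj

Looking at the final consonant of each stem: -naj when the stem ends in a voiceless consonant (*pekoh*, *tesut*); -por when the stem ends in a voiced consonant (*okav*, *keron*).
*ezah*: final consonant = /h/, voiceless → -naj → *ezahnaj*.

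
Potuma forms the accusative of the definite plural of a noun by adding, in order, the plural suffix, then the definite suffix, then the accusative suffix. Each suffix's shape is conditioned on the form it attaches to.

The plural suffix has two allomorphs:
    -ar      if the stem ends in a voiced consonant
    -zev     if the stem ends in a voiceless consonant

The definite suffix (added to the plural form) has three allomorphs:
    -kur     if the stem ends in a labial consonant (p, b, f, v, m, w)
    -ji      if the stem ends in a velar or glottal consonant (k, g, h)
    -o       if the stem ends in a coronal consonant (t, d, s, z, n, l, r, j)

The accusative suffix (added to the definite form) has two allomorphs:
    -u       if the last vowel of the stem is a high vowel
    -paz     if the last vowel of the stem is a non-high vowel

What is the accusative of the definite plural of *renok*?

renokzevkuru

Since the final consonant of *renok* is /k/ (voiceless), it takes -zev, giving *renokzev*.
The final consonant of the plural form *renokzev* is /v/, which is labial, so the definite suffix is -kur, giving *renokzevkur*.
Since the last vowel of the definite form *renokzevkur* is /u/ (a high vowel), it takes -u, giving *renokzevkuru*.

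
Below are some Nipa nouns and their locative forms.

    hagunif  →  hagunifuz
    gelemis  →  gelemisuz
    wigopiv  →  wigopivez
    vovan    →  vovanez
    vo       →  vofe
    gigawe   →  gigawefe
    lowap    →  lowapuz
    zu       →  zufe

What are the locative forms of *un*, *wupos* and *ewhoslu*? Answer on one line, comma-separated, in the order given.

unez, wuposuz, ewhoslufe

Looking at the final sound of each stem: -uz when the stem ends in a voiceless consonant (*hagunif*, *gelemis*, *lowap*); -ez when the stem ends in a voiced consonant (*wigopiv*, *vovan*); -fe when the stem ends in a vowel (*vo*, *gigawe*, *zu*).
*un*: final sound = /n/, a voiced consonant → -ez → *unez*.
The final sound of *wupos* is /s/, which is a voiceless consonant, so the suffix is -uz, giving *wuposuz*.
*ewhoslu*: final sound = /u/, a vowel → -fe → *ewhoslufe*.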